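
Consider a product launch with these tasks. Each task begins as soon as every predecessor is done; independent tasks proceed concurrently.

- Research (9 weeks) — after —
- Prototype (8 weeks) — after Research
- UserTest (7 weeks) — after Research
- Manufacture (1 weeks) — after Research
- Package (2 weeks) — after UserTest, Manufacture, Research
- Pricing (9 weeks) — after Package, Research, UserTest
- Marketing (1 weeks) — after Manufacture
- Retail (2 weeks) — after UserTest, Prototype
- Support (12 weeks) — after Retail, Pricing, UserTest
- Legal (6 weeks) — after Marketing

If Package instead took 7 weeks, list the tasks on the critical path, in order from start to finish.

Research, UserTest, Package, Pricing, Support

As given, the longest chain is Research→UserTest→Package→Pricing→Support = 9+7+2+9+12 = 39, so the finish is 39 weeks.
Since Package is critical, the +5 change carries straight to that chain (now 44 weeks).
No other chain overtakes it, so the finish is 44 weeks.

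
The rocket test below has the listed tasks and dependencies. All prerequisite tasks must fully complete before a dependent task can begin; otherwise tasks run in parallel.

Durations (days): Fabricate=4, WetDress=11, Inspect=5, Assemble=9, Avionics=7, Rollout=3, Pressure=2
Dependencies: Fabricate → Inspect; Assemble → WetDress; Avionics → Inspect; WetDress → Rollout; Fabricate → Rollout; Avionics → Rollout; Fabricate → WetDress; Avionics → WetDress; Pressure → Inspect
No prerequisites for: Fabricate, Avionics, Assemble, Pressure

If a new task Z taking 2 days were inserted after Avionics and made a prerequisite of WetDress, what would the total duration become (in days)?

23

Originally the schedule takes 23 days.
With Z inserted, WetDress now waits for max(Assemble, Avionics, Fabricate, Z).
New critical path: Avionics→Z→WetDress→Rollout = 7+2+11+3 = 23 ⇒ 23 days.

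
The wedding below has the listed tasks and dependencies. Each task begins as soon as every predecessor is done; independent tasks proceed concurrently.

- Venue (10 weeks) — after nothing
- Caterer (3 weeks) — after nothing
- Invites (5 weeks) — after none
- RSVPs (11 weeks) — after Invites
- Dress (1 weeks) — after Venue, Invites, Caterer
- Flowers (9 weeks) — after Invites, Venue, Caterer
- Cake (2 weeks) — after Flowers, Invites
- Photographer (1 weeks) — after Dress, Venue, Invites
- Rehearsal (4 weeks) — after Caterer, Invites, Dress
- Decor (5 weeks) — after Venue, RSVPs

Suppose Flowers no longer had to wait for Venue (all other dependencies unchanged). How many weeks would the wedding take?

21

Before: longest chain Venue→Flowers→Cake = 10+9+2 = 21, finish 21.
Without Venue→Flowers, Flowers's earliest start moves from 10 to 5.
After: Invites→RSVPs→Decor = 5+11+5 = 21 → 21 weeks.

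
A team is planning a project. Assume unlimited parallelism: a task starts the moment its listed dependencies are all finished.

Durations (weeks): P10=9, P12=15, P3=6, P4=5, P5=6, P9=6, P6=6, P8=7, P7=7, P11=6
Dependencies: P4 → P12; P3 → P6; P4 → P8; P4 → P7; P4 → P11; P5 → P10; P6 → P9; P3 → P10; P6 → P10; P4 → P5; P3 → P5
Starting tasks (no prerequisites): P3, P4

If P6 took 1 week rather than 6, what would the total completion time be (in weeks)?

As given, the longest chain is P3→P6→P10 = 6+6+9 = 21, so the finish is 21 weeks.
P6 lies on that path, so at 1 week the path becomes 16 weeks.
New critical path: P3→P5→P10 = 6+6+9 = 21 ⇒ 21 weeks.

21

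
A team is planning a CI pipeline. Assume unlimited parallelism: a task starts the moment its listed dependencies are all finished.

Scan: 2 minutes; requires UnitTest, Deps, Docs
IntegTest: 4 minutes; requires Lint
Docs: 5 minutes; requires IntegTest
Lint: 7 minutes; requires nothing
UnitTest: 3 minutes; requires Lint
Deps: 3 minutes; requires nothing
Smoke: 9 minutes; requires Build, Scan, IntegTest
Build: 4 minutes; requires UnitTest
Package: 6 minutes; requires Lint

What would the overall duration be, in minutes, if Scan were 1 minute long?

The binding path is Lint→IntegTest→Docs→Scan→Smoke = 7+4+5+2+9 = 27; finish at 27 minutes.
Since Scan is critical, the -1 change carries straight to that chain (now 26 minutes).
That remains the longest chain; total 26 minutes.

26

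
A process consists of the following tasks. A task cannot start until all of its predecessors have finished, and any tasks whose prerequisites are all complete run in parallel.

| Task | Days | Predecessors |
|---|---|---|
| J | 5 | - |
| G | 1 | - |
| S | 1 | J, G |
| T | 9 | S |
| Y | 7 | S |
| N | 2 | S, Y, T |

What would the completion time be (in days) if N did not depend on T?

15

Before: longest chain J→S→T→N = 5+1+9+2 = 17, finish 17.
Without T→N, N's earliest start moves from 15 to 13.
New critical path: J→S→T = 5+1+9 = 15 ⇒ 15 days.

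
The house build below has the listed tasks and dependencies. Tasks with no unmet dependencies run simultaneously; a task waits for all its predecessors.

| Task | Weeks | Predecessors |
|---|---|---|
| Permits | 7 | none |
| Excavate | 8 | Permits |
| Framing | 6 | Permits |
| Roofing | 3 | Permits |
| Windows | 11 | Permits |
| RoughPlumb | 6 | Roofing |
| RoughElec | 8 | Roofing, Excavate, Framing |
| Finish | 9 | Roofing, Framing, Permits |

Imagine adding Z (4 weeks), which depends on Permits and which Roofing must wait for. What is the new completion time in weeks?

23

Originally the job takes 23 weeks.
With Z inserted, Roofing now waits for max(Permits, Z).
New critical path: Permits→Z→Roofing→Finish = 7+4+3+9 = 23 ⇒ 23 weeks.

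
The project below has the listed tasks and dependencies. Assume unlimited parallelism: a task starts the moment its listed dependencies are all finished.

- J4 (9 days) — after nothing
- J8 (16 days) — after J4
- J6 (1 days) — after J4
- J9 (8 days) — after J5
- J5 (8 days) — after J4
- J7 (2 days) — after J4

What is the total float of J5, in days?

0

Critical path: J4→J5→J9 = 9+8+8 = 25, so the finish is 25 days.
Longest path through J5: 25 days (earliest finish 17, latest finish 17).
So J5 can slip 17 − 17 = 0 days.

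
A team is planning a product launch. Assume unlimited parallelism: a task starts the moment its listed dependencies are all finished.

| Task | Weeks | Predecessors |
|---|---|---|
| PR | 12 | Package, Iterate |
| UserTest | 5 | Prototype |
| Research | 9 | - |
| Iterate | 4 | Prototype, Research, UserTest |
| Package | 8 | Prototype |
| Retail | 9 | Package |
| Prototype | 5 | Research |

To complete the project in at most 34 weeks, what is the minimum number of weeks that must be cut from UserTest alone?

Current finish: 35 weeks; target: 34.
UserTest is on every critical path, so each week cut from UserTest cuts the finish by one (this holds down to a finish of 34).
Need 35 − 34 = 1 week off UserTest → UserTest becomes 4 weeks, finish becomes 34.

1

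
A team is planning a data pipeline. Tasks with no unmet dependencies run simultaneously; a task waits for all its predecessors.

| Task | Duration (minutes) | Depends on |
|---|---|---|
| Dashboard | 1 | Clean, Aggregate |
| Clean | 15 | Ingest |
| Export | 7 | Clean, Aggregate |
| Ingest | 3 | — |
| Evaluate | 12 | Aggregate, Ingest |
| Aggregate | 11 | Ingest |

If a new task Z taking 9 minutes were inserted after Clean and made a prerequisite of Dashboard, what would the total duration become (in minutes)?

Originally the schedule takes 26 minutes.
With Z inserted, Dashboard now waits for max(Clean, Aggregate, Z).
New critical path: Ingest→Clean→Z→Dashboard = 3+15+9+1 = 28 ⇒ 28 minutes.

28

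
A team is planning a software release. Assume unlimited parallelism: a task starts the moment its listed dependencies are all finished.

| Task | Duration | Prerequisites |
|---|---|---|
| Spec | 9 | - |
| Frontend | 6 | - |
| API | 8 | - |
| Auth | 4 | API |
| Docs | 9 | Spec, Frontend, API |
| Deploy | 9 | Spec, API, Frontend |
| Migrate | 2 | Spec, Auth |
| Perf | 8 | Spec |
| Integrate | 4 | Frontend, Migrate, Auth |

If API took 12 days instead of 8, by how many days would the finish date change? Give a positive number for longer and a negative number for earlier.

Actual critical path: API→Auth→Migrate→Integrate = 8+4+2+4 = 18 ⇒ 18 days.
Since API is critical, the +4 change carries straight to that chain (now 22 days).
The critical path is still API→Auth→Migrate→Integrate; finish is now 22 days.
Change in finish: 22 − 18 = +4 days.

4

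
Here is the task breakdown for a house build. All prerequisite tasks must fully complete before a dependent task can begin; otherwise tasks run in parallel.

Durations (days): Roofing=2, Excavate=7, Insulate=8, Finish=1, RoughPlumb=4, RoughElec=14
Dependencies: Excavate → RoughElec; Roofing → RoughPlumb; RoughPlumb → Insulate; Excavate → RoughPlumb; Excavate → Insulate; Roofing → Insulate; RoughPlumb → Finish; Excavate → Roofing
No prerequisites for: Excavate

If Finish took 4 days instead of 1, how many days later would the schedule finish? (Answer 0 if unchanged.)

0

As given, the longest chain is Excavate→Roofing→RoughPlumb→Insulate = 7+2+4+8 = 21, so the finish is 21 days.
Finish is off the critical path — its longest chain is 14 days, giving 7 of slack.
No other chain overtakes it, so the finish is 21 days.
Change in finish: 21 − 21 = +0 days.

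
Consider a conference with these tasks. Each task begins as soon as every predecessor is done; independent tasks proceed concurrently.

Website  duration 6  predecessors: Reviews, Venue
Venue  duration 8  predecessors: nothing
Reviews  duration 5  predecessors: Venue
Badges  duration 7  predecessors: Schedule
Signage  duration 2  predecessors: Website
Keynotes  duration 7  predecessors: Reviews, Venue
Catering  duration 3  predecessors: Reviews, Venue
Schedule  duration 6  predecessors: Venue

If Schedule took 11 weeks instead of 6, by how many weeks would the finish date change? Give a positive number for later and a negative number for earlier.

5

As given, the longest chain is Venue→Schedule→Badges = 8+6+7 = 21, so the finish is 21 weeks.
Schedule lies on that path, so at 11 weeks the path becomes 26 weeks.
No other chain overtakes it, so the finish is 26 weeks.
Change in finish: 26 − 21 = +5 weeks.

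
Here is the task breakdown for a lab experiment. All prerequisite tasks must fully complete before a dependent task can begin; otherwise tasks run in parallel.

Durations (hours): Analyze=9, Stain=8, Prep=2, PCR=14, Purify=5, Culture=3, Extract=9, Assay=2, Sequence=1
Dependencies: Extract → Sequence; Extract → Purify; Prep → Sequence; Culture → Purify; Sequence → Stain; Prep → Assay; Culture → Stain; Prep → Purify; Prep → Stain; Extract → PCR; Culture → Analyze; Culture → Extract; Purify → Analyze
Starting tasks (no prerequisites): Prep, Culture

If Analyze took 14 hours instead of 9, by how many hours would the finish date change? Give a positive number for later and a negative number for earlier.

5

The binding path is Culture→Extract→Purify→Analyze = 3+9+5+9 = 26; finish at 26 hours.
Since Analyze is critical, the +5 change carries straight to that chain (now 31 hours).
The critical path is still Culture→Extract→Purify→Analyze; finish is now 31 hours.
Change in finish: 31 − 26 = +5 hours.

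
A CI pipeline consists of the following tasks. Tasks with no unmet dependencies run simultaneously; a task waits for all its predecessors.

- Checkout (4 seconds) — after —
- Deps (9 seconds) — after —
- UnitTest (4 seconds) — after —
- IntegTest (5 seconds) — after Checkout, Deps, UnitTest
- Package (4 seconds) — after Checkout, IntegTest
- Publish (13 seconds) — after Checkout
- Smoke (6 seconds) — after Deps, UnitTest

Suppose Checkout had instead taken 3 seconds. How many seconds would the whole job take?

As given, the longest chain is Deps→IntegTest→Package = 9+5+4 = 18, so the finish is 18 seconds.
Checkout is off the critical path — its longest chain is 17 seconds, giving 1 of slack.
That remains the longest chain; total 18 seconds.

18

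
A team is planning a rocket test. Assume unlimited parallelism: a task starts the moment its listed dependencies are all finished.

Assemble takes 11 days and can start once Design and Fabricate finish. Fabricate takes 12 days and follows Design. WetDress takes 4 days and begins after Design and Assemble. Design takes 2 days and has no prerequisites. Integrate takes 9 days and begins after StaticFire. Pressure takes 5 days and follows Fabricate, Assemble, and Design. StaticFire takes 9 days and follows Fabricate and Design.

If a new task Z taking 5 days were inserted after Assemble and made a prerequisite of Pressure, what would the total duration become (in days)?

35

Originally the plan takes 32 days.
With Z inserted, Pressure now waits for max(Fabricate, Assemble, Design, Z).
New critical path: Design→Fabricate→Assemble→Z→Pressure = 2+12+11+5+5 = 35 ⇒ 35 days.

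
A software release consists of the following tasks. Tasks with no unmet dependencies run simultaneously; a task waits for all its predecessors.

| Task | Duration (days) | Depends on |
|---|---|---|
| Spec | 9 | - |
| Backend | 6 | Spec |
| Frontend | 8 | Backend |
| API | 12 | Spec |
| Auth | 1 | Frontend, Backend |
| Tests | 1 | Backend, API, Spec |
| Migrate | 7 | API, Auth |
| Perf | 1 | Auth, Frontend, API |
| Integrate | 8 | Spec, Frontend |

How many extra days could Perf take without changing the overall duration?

6

Spec→Backend→Frontend→Auth→Migrate = 9+6+8+1+7 = 31 sets the makespan at 31 days.
Longest path through Perf: 25 days (earliest finish 25, latest finish 31).
Slack of Perf = 30 − 24 = 6 days.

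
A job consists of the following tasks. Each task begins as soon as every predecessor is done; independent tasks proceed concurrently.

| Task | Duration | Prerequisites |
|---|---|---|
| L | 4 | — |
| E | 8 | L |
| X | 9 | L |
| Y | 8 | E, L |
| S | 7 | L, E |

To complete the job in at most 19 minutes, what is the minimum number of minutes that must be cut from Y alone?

Current finish: 20 minutes; target: 19.
Y is on every critical path, so each minute cut from Y cuts the finish by one (this holds down to a finish of 19).
Need 20 − 19 = 1 minute off Y → Y becomes 7 minutes, finish becomes 19.

1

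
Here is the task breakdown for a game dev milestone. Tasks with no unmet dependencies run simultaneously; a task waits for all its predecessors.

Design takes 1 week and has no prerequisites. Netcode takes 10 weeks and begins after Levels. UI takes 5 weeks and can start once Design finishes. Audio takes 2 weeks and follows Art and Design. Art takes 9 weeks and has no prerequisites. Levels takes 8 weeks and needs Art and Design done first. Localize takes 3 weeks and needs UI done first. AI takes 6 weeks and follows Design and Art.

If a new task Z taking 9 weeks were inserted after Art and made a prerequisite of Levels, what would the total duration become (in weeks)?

Originally the project takes 27 weeks.
With Z inserted, Levels now waits for max(Art, Design, Z).
New critical path: Art→Z→Levels→Netcode = 9+9+8+10 = 36 ⇒ 36 weeks.

36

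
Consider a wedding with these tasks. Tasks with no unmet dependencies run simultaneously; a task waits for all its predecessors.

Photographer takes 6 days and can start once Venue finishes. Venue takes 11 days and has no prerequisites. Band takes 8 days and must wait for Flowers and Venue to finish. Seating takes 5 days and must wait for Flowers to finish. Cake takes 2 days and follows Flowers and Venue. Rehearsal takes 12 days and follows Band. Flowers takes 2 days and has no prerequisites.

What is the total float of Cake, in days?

18

Critical path: Venue→Band→Rehearsal = 11+8+12 = 31, so the finish is 31 days.
Cake finishes as early as 13 and must finish by 31.
Float = 31 − 13 = 18.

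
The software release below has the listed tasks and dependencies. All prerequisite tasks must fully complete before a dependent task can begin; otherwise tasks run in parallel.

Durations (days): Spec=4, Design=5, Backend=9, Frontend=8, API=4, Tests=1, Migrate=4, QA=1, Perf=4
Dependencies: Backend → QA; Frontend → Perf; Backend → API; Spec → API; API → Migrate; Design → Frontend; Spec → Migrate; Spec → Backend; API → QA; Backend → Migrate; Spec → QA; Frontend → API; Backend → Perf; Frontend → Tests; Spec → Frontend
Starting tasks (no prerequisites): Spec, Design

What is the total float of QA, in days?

3

Spec→Backend→API→Migrate = 4+9+4+4 = 21 sets the makespan at 21 days.
The longest chain containing QA totals 18 days.
Float = 21 − 18 = 3.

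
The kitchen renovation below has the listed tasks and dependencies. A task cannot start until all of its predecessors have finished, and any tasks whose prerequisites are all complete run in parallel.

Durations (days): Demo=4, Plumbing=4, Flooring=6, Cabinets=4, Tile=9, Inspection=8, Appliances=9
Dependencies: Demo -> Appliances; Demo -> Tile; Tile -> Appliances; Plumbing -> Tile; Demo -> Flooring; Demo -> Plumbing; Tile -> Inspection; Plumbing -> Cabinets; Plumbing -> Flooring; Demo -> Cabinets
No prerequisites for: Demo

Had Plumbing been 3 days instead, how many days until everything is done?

As given, the longest chain is Demo→Plumbing→Tile→Appliances = 4+4+9+9 = 26, so the finish is 26 days.
Since Plumbing is critical, the -1 change carries straight to that chain (now 25 days).
The critical path is still Demo→Plumbing→Tile→Appliances; finish is now 25 days.

25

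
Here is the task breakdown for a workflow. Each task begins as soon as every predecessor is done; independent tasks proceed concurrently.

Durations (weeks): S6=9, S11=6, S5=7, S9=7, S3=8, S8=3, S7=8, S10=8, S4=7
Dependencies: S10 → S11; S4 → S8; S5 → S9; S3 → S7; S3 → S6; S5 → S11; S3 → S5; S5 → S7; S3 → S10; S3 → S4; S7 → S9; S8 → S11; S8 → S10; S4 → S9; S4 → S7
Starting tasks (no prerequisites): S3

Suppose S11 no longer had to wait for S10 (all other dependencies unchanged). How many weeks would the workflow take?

30

With the dependency in place, S3→S4→S8→S10→S11 = 8+7+3+8+6 = 32 sets the finish at 32 weeks.
Without S10→S11, S11's earliest start moves from 26 to 18.
The longest chain is now S3→S4→S7→S9 = 8+7+8+7 = 30, so the workflow takes 30 weeks.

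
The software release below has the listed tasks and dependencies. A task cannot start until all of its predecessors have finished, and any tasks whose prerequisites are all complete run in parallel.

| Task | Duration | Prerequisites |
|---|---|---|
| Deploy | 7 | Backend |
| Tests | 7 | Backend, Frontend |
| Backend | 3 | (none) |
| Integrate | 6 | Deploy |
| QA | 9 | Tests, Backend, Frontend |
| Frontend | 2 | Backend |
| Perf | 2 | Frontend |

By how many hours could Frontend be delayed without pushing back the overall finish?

0

Backend→Frontend→Tests→QA = 3+2+7+9 = 21 sets the makespan at 21 hours.
Longest path through Frontend: 21 hours (earliest finish 5, latest finish 5).
Float = 21 − 21 = 0.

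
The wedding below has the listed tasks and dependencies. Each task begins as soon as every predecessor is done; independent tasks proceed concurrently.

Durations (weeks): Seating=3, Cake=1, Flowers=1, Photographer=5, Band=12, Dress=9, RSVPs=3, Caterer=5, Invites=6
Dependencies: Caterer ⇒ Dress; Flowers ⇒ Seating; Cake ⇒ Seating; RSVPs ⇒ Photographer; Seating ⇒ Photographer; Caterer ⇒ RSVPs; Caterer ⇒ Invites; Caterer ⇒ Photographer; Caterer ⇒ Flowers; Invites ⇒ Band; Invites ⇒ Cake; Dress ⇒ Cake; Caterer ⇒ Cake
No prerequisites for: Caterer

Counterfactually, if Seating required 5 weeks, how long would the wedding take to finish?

25

As given, the longest chain is Caterer→Dress→Cake→Seating→Photographer = 5+9+1+3+5 = 23, so the finish is 23 weeks.
Since Seating is critical, the +2 change carries straight to that chain (now 25 weeks).
That remains the longest chain; total 25 weeks.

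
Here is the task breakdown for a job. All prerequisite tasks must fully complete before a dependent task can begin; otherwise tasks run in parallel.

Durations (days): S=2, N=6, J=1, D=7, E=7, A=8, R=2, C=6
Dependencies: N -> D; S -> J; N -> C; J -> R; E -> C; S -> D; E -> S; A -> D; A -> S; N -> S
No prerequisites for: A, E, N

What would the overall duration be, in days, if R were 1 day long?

Critical path before the change: A→S→D = 8+2+7 = 17 giving 17 days.
The longest path through R is only 13 days, so R has float 4.
No other chain overtakes it, so the finish is 17 days.

17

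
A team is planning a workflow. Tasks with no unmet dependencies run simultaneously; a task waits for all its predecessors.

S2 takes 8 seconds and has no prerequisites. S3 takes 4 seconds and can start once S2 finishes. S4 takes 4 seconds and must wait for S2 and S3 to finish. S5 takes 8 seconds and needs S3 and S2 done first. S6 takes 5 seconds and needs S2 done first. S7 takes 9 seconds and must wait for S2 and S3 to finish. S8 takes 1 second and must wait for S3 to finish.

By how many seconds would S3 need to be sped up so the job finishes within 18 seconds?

3

Current finish: 21 seconds; target: 18.
S3 is on every critical path, so each second cut from S3 cuts the finish by one (this holds down to a finish of 18).
Need 21 − 18 = 3 seconds off S3 → S3 becomes 1 second, finish becomes 18.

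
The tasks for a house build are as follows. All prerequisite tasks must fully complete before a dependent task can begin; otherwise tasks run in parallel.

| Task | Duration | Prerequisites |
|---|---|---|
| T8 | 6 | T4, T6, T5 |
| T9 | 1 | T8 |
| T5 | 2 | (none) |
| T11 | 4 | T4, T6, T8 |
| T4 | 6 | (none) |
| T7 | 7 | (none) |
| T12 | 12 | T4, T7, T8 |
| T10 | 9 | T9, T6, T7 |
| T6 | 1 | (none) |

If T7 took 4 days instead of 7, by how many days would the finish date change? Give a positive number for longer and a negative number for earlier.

Actual critical path: T4→T8→T12 = 6+6+12 = 24 ⇒ 24 days.
The longest path through T7 is only 19 days, so T7 has float 5.
The critical path is still T4→T8→T12; finish is now 24 days.
Change in finish: 24 − 24 = +0 days.

0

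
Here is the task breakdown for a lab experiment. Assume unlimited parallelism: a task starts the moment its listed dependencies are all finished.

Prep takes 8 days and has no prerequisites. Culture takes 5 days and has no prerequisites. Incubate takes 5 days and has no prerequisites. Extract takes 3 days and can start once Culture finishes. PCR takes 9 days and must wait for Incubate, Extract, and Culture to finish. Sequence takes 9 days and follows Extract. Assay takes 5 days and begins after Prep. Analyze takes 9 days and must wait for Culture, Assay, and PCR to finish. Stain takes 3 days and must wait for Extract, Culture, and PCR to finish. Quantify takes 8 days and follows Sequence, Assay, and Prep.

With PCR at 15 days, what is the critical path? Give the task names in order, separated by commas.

Culture, Extract, PCR, Analyze

The binding path is Culture→Extract→PCR→Analyze = 5+3+9+9 = 26; finish at 26 days.
PCR is on the critical path; changing it to 15 makes that path 32 days.
No other chain overtakes it, so the finish is 32 days.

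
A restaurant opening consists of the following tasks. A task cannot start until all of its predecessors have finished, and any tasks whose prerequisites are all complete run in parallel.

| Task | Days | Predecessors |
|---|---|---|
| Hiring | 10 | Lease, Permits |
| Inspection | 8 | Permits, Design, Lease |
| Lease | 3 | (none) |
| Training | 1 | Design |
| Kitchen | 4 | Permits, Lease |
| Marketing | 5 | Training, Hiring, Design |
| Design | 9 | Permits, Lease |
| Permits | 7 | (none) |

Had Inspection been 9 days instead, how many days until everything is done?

Actual critical path: Permits→Design→Inspection = 7+9+8 = 24 ⇒ 24 days.
Inspection is on the critical path; changing it to 9 makes that path 25 days.
The critical path is still Permits→Design→Inspection; finish is now 25 days.

25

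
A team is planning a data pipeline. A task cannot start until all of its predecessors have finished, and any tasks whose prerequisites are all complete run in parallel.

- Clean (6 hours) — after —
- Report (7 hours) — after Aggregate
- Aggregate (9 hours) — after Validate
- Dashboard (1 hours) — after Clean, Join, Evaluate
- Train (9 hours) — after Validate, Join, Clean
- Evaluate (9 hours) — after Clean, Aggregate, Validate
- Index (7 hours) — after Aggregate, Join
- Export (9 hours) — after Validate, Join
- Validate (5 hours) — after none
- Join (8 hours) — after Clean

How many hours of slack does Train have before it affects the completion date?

1

Validate→Aggregate→Evaluate→Dashboard = 5+9+9+1 = 24 sets the makespan at 24 hours.
Train finishes as early as 23 and must finish by 24.
Slack of Train = 15 − 14 = 1 hour.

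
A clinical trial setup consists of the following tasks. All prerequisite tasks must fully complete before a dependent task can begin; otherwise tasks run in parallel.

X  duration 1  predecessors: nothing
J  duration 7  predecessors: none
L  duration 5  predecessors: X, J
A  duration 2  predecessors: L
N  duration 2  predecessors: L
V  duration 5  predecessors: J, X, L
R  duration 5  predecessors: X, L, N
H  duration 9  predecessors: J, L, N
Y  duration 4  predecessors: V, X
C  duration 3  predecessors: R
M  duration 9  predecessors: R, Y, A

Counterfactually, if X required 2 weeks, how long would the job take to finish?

Actual critical path: J→L→V→Y→M = 7+5+5+4+9 = 30 ⇒ 30 weeks.
X is off the critical path — its longest chain is 24 weeks, giving 6 of slack.
No other chain overtakes it, so the finish is 30 weeks.

30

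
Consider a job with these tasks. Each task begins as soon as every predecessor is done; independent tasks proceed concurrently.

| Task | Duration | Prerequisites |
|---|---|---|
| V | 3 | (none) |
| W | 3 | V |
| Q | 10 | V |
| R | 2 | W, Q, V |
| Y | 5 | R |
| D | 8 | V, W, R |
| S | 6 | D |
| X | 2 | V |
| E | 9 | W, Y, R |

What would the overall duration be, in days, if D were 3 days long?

29

Critical path before the change: V→Q→R→D→S = 3+10+2+8+6 = 29 giving 29 days.
D lies on that path, so at 3 days the path becomes 24 days.
New critical path: V→Q→R→Y→E = 3+10+2+5+9 = 29 ⇒ 29 days.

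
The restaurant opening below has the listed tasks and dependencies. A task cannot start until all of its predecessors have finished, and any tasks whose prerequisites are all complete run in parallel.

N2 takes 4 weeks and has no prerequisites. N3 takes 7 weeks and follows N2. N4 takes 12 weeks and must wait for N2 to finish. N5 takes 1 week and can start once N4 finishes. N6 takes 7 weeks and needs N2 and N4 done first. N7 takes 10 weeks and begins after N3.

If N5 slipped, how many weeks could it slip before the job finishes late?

N2→N4→N6 = 4+12+7 = 23 sets the makespan at 23 weeks.
N5 finishes as early as 17 and must finish by 23.
Float = 23 − 17 = 6.

6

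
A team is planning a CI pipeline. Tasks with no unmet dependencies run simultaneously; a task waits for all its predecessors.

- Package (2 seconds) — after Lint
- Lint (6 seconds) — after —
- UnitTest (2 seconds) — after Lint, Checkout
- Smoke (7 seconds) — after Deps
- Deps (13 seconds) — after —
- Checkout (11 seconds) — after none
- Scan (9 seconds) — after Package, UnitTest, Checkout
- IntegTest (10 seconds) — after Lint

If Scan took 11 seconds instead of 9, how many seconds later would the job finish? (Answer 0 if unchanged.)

2

Baseline: Checkout→UnitTest→Scan = 11+2+9 = 22 → 22 seconds.
Scan is on the critical path; changing it to 11 makes that path 24 seconds.
That remains the longest chain; total 24 seconds.
Change in finish: 24 − 22 = +2 seconds.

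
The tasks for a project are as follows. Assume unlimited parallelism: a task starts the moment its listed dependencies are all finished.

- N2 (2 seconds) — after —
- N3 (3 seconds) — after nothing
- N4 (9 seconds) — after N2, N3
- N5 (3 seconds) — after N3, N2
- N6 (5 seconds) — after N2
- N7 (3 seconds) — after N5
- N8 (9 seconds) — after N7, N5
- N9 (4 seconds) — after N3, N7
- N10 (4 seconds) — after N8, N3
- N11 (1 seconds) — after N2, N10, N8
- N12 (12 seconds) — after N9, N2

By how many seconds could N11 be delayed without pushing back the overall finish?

The longest chain is N3→N5→N7→N9→N12 = 3+3+3+4+12 = 25; overall finish 25 seconds.
The longest chain containing N11 totals 23 seconds.
Slack of N11 = 24 − 22 = 2 seconds.

2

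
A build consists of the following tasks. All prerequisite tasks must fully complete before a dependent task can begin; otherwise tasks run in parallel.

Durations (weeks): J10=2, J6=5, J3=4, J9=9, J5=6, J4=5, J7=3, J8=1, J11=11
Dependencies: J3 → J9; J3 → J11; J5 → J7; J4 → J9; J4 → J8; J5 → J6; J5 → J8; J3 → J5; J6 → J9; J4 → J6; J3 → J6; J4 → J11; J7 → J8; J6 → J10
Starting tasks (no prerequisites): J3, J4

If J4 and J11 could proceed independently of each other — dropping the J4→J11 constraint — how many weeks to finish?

24

Original critical path: J3→J5→J6→J9 = 4+6+5+9 = 24 ⇒ 24 weeks.
Without J4→J11, J11's earliest start moves from 5 to 4.
After: J3→J5→J6→J9 = 4+6+5+9 = 24 → 24 weeks.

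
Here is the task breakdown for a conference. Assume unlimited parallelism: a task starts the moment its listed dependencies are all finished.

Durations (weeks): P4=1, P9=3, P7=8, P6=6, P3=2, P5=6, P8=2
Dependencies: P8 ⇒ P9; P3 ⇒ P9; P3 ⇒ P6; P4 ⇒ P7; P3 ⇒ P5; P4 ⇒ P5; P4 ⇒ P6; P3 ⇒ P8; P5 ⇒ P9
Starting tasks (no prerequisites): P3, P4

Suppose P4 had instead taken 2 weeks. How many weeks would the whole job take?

11

As given, the longest chain is P3→P5→P9 = 2+6+3 = 11, so the finish is 11 weeks.
P4 is off the critical path — its longest chain is 10 weeks, giving 1 of slack.
The critical path is still P3→P5→P9; finish is now 11 weeks.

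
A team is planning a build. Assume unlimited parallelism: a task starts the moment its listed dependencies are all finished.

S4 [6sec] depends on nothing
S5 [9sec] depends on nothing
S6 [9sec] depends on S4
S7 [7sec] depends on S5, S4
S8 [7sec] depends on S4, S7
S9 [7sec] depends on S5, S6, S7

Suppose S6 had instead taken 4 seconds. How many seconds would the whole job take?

As given, the longest chain is S5→S7→S8 = 9+7+7 = 23, so the finish is 23 seconds.
S6 is off the critical path — its longest chain is 22 seconds, giving 1 of slack.
The critical path is still S5→S7→S8; finish is now 23 seconds.

23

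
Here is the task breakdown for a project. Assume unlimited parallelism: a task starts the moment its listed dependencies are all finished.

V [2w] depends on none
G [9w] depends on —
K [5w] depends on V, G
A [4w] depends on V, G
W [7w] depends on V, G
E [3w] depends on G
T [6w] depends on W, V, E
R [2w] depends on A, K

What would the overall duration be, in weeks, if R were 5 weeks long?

22

Actual critical path: G→W→T = 9+7+6 = 22 ⇒ 22 weeks.
The longest path through R is only 16 weeks, so R has float 6.
The critical path is still G→W→T; finish is now 22 weeks.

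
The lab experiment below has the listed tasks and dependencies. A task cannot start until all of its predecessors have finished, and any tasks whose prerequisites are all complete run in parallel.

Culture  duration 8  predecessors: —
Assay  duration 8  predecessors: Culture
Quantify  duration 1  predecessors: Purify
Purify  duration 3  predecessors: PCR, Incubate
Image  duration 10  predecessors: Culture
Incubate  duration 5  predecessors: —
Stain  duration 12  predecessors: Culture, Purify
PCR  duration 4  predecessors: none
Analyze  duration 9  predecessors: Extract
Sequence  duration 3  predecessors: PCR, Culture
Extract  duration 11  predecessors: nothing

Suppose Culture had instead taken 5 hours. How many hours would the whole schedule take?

20

The binding path is Culture→Stain = 8+12 = 20; finish at 20 hours.
Since Culture is critical, the -3 change carries straight to that chain (now 17 hours).
New critical path: Incubate→Purify→Stain = 5+3+12 = 20 ⇒ 20 hours.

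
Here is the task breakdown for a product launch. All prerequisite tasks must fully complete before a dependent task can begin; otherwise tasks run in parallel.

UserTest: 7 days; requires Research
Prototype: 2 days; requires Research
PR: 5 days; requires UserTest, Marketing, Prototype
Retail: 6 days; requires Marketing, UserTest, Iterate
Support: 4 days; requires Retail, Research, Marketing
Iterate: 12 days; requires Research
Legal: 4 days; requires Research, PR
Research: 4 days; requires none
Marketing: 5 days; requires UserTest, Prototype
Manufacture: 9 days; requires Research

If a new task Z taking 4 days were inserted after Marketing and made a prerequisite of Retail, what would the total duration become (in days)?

Originally the schedule takes 26 days.
With Z inserted, Retail now waits for max(Marketing, UserTest, Iterate, Z).
New critical path: Research→UserTest→Marketing→Z→Retail→Support = 4+7+5+4+6+4 = 30 ⇒ 30 days.

30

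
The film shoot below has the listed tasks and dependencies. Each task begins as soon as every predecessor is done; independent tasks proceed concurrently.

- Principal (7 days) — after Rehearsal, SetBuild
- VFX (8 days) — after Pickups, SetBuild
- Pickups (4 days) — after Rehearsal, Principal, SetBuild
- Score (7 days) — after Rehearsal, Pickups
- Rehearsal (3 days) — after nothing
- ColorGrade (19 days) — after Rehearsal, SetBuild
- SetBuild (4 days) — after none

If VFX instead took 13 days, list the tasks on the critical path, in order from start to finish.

SetBuild, Principal, Pickups, VFX

Critical path before the change: SetBuild→Principal→Pickups→VFX = 4+7+4+8 = 23 giving 23 days.
VFX lies on that path, so at 13 days the path becomes 28 days.
No other chain overtakes it, so the finish is 28 days.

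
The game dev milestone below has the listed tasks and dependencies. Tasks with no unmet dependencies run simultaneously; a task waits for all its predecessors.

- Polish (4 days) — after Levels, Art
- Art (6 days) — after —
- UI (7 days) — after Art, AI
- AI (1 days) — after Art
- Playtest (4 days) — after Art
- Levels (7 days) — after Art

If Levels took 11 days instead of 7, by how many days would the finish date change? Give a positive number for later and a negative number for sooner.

The binding path is Art→Levels→Polish = 6+7+4 = 17; finish at 17 days.
Levels is on the critical path; changing it to 11 makes that path 21 days.
No other chain overtakes it, so the finish is 21 days.
Change in finish: 21 − 17 = +4 days.

4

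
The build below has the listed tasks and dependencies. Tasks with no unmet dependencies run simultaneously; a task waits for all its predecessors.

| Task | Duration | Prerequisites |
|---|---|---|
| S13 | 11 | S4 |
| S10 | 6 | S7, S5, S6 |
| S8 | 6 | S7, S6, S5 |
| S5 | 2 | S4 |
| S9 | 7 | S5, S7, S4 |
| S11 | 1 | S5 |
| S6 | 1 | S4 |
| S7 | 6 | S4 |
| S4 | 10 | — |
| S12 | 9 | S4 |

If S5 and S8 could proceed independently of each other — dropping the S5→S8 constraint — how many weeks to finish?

23

With the dependency in place, S4→S7→S9 = 10+6+7 = 23 sets the finish at 23 weeks.
Dropping S5→S8 doesn't change S8's earliest start (16); another predecessor still binds.
After: S4→S7→S9 = 10+6+7 = 23 → 23 weeks.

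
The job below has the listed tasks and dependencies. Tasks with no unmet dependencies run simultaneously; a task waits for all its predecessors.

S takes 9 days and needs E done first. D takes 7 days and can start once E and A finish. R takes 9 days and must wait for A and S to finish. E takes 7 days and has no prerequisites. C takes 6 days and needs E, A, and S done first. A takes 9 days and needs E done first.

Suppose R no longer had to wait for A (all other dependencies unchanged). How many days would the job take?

Original critical path: E→A→R = 7+9+9 = 25 ⇒ 25 days.
Dropping A→R doesn't change R's earliest start (16); another predecessor still binds.
The longest chain is now E→S→R = 7+9+9 = 25, so the job takes 25 days.

25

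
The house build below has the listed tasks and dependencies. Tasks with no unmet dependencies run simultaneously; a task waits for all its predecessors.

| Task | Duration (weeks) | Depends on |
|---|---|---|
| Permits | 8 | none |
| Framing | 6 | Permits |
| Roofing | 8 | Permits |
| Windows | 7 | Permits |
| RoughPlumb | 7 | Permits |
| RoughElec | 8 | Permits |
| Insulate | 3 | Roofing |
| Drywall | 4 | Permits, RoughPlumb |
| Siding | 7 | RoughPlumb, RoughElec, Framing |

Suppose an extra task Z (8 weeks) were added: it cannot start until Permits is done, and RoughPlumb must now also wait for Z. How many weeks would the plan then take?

30

Originally the plan takes 23 weeks.
With Z inserted, RoughPlumb now waits for max(Permits, Z).
New critical path: Permits→Z→RoughPlumb→Siding = 8+8+7+7 = 30 ⇒ 30 weeks.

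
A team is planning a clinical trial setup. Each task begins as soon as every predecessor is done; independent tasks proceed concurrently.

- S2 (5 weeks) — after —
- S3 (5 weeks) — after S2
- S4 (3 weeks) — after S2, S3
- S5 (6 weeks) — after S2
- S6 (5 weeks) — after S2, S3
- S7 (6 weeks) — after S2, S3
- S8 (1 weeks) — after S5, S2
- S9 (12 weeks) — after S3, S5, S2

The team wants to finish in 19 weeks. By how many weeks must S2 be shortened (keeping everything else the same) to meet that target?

4

Current finish: 23 weeks; target: 19.
S2 is on every critical path, so each week cut from S2 cuts the finish by one (this holds down to a finish of 19).
Need 23 − 19 = 4 weeks off S2 → S2 becomes 1 week, finish becomes 19.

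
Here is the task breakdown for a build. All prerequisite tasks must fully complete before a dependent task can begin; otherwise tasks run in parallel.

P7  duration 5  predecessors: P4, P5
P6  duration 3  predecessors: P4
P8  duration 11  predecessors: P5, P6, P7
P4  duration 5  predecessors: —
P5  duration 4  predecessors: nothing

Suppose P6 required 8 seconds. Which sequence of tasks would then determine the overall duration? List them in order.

P4, P6, P8

Actual critical path: P4→P7→P8 = 5+5+11 = 21 ⇒ 21 seconds.
P6 is off the critical path — its longest chain is 19 seconds, giving 2 of slack.
The binding chain switches to P4→P6→P8 = 5+8+11 = 24; finish 24 seconds.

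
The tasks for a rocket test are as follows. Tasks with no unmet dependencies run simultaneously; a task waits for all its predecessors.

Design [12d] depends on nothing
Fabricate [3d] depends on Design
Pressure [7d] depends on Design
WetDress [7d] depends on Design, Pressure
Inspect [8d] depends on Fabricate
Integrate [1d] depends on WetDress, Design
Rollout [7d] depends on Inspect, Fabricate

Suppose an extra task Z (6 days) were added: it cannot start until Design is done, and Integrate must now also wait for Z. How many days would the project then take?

30

Originally the project takes 30 days.
With Z inserted, Integrate now waits for max(WetDress, Design, Z).
New critical path: Design→Fabricate→Inspect→Rollout = 12+3+8+7 = 30 ⇒ 30 days.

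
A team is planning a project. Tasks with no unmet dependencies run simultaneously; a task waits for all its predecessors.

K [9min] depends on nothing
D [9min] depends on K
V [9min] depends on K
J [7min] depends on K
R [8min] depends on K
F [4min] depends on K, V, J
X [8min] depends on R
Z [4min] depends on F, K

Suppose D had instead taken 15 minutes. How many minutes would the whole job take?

26

As given, the longest chain is K→V→F→Z = 9+9+4+4 = 26, so the finish is 26 minutes.
The longest path through D is only 18 minutes, so D has float 8.
The critical path is still K→V→F→Z; finish is now 26 minutes.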